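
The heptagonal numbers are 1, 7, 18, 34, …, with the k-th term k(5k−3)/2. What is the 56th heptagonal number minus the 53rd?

56·(5·56 − 3)/2 = 7756 and 53·(5·53 − 3)/2 = 6943.
Difference: 7756 − 6943 = 813.

813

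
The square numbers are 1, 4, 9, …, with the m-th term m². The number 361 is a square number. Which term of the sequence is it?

We need n² = 361, so n = √361 = 19.

19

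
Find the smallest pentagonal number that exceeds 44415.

Solve n(3n−1)/2 > 44415 for integer n.
The largest n with value ≤ 44415 is 172 (since 44290 ≤ 44415 < 44807), so the first above is n = 173, value 44807.

44807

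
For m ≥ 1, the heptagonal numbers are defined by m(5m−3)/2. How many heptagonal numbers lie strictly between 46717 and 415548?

The n-th heptagonal number is n(5n−3)/2.
Smallest index with value > 46717: n = 138 (giving 47403).
Largest index with value < 415548: n = 407 (giving 413512).
Indices 138 through 407: 270 terms.

270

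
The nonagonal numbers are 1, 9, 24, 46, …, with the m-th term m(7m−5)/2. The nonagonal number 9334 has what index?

52

Set n(7n−5)/2 = 9334, giving 7n² − 5n − 18668 = 0.
So n = (5 + 723) / 14 = 728/14 = 52.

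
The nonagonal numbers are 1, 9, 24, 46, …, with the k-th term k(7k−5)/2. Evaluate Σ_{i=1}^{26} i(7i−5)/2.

20826

Σ i(7i−5)/2 = (7Σi² − 5Σi) / 2 over i = 1..26.
Σi = 351 and Σi² = 6201.
(7·6201 − 5·351) / 2 = 41652/2 = 20826.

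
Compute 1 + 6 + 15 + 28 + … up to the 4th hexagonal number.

Σ i(2i−1) = 2Σi² − Σi over i = 1..4.
Σi = 10 and Σi² = 30.
2·30 − 1·10 = 50.

50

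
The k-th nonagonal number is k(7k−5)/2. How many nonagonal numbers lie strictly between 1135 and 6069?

The n-th nonagonal number is n(7n−5)/2.
Smallest index with value > 1135: n = 19 (giving 1216).
Largest index with value < 6069: n = 41 (giving 5781).
Indices 19 through 41: 23 terms.

23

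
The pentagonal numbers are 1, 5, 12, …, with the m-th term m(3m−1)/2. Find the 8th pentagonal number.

92

The 8th pentagonal number is n(3n−1)/2 with n = 8.
8·(3·8 − 1)/2 = 8·23/2 = 92.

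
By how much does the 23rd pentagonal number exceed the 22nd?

Consecutive pentagonal numbers differ by 3n − 2: here 3·23 − 2 = 67.

67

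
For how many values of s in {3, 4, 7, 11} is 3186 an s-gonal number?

s = 3: P(3, 79) = 3160 and P(3, 80) = 3240; 3186 is not s-gonal.
s = 4: P(4, 56) = 3136 and P(4, 57) = 3249; 3186 is not s-gonal.
s = 7: P(7, 36) = 3186. ✓
s = 11: P(11, 27) = 3186. ✓
Hits: s ∈ {7, 11} → 2.

2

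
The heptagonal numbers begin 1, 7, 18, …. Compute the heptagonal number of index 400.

399400

The 400th heptagonal number is n(5n−3)/2 with n = 400.
400·(5·400 − 3)/2 = 400·1997/2 = 399400.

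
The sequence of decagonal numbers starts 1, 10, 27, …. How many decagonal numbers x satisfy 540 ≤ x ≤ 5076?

25

The n-th decagonal number is n(4n−3).
Smallest index with value ≥ 540: n = 12 (giving 540).
Largest index with value ≤ 5076: n = 36 (giving 5076).
Indices 12 through 36: 25 terms.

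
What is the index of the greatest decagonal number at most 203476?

Solve n(4n−3) ≤ 203476 for integer n.
n = 225 gives 201825 ≤ 203476, while n = 226 gives 203626 > 203476; so the answer is index 225.

225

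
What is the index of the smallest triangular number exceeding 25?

Solve n(n+1)/2 > 25 for integer n.
The largest n with value ≤ 25 is 6 (since 21 ≤ 25 < 28), so the first above is n = 7, value 28.

7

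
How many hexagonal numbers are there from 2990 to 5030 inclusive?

The n-th hexagonal number is n(2n−1).
Smallest index with value ≥ 2990: n = 39 (giving 3003).
Largest index with value ≤ 5030: n = 50 (giving 4950).
Indices 39 through 50: 12 terms.

12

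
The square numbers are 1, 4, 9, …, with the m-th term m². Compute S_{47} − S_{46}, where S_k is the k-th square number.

n² − (n−1)² = 2n − 1, so 47² − 46² = 2·47 − 1 = 93.

93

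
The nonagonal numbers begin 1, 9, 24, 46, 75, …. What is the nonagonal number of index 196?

196·(7·196 − 5)/2 = 196·1367/2 = 133966.

133966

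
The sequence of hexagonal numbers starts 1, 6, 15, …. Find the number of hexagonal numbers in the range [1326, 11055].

49

The n-th hexagonal number is n(2n−1).
Smallest index with value ≥ 1326: n = 26 (giving 1326).
Largest index with value ≤ 11055: n = 74 (giving 10878).
Indices 26 through 74: 49 terms.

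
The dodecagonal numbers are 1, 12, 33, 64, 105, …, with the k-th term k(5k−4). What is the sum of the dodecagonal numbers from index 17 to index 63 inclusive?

411720

Σ i(5i−4) = 5Σi² − 4Σi over i = 17..63.
Σi = 2016 − 136 = 1880 and Σi² = 85344 − 1496 = 83848.
5·83848 − 4·1880 = 411720.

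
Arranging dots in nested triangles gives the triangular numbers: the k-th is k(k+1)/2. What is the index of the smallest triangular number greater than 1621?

Solve n(n+1)/2 > 1621 for integer n.
The largest n with value ≤ 1621 is 56 (since 1596 ≤ 1621 < 1653), so the first above is n = 57, value 1653.

57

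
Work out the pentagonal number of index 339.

339·(3·339 − 1)/2 = 339·1016/2 = 339·508 = 172212.

172212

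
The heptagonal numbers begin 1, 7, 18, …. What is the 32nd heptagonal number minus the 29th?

32·(5·32 − 3)/2 = 2512 and 29·(5·29 − 3)/2 = 2059.
Difference: 2512 − 2059 = 453.

453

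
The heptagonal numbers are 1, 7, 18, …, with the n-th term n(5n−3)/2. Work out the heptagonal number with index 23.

1288

23·(5·23 − 3)/2 = 23·112/2 = 23·56 = 1288.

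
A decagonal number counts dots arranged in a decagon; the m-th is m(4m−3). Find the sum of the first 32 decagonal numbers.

44176

Σ i(4i−3) = 4Σi² − 3Σi over i = 1..32.
Σi = 528 and Σi² = 11440.
4·11440 − 3·528 = 44176.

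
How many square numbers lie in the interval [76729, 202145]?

173

The n-th square number is n².
Smallest index with value ≥ 76729: n = 277 (giving 76729).
Largest index with value ≤ 202145: n = 449 (giving 201601).
Indices 277 through 449: 173 terms.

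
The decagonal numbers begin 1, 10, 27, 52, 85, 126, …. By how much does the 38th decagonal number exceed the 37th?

Consecutive decagonal numbers differ by 8n − 7: here 8·38 − 7 = 297.

297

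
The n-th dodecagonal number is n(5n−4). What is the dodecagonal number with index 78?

78·(5·78 − 4) = 78·386 = 30108.

30108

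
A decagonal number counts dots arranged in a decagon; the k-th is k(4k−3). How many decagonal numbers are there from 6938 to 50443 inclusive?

The n-th decagonal number is n(4n−3).
Smallest index with value ≥ 6938: n = 43 (giving 7267).
Largest index with value ≤ 50443: n = 112 (giving 49840).
Indices 43 through 112: 70 terms.

70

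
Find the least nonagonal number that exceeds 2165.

Solve n(7n−5)/2 > 2165 for integer n.
The largest n with value ≤ 2165 is 25 (since 2125 ≤ 2165 < 2301), so the first above is n = 26, value 2301.

2301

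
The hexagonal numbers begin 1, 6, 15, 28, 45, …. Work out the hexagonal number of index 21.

The 21st hexagonal number is n(2n−1) with n = 21.
21·(2·21 − 1) = 21·41 = 861.

861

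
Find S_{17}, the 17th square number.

The 17th square number is n² with n = 17.
17² = 289.

289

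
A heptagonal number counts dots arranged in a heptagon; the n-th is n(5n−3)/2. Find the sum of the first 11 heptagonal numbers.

1166

Σ i(5i−3)/2 = (5Σi² − 3Σi) / 2 over i = 1..11.
Σi = 66 and Σi² = 506.
(5·506 − 3·66) / 2 = 2332/2 = 1166.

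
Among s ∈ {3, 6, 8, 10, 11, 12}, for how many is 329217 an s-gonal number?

1

s = 3: P(3, 810) = 328455 and P(3, 811) = 329266; 329217 is not s-gonal.
s = 6: P(6, 405) = 327645 and P(6, 406) = 329266; 329217 is not s-gonal.
s = 8: P(8, 331) = 328021 and P(8, 332) = 330008; 329217 is not s-gonal.
s = 10: P(10, 287) = 328615 and P(10, 288) = 330912; 329217 is not s-gonal.
s = 11: P(11, 270) = 327105 and P(11, 271) = 329536; 329217 is not s-gonal.
s = 12: P(12, 257) = 329217. ✓
Hits: s ∈ {12} → 1.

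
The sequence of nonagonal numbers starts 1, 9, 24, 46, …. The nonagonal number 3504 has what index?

32

Set n(7n−5)/2 = 3504, giving 7n² − 5n − 7008 = 0.
The discriminant is 25 + 56·3504 = 196249, and √196249 = 443.
So n = (5 + 443) / 14 = 448/14 = 32.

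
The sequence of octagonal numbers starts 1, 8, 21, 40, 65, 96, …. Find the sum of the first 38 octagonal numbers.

55575

Σ i(3i−2) = 3Σi² − 2Σi over i = 1..38.
Σi = 741 and Σi² = 19019.
3·19019 − 2·741 = 55575.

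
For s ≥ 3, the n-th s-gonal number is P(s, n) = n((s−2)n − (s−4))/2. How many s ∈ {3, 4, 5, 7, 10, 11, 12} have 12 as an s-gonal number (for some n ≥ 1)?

2

s = 3: P(3, 4) = 10 and P(3, 5) = 15; 12 is not s-gonal.
s = 4: P(4, 3) = 9 and P(4, 4) = 16; 12 is not s-gonal.
s = 5: P(5, 3) = 12. ✓
s = 7: P(7, 2) = 7 and P(7, 3) = 18; 12 is not s-gonal.
s = 10: P(10, 2) = 10 and P(10, 3) = 27; 12 is not s-gonal.
s = 11: P(11, 2) = 11 and P(11, 3) = 30; 12 is not s-gonal.
s = 12: P(12, 2) = 12. ✓
Hits: s ∈ {5, 12} → 2.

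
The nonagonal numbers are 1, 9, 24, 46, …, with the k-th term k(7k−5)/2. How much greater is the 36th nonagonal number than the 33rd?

36·(7·36 − 5)/2 = 4446 and 33·(7·33 − 5)/2 = 3729.
Difference: 4446 − 3729 = 717.

717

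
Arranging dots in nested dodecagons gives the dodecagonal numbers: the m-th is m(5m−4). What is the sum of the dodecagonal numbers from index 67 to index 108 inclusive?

1623965

Σ i(5i−4) = 5Σi² − 4Σi over i = 67..108.
Σi = 5886 − 2211 = 3675 and Σi² = 425754 − 98021 = 327733.
5·327733 − 4·3675 = 1623965.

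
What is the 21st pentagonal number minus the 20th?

61

Consecutive pentagonal numbers differ by 3n − 2: here 3·21 − 2 = 61.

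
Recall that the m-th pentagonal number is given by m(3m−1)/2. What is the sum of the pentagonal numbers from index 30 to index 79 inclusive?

Σ i(3i−1)/2 = (3Σi² − Σi) / 2 over i = 30..79.
Σi = 3160 − 435 = 2725 and Σi² = 167480 − 8555 = 158925.
(3·158925 − 1·2725) / 2 = 474050/2 = 237025.

237025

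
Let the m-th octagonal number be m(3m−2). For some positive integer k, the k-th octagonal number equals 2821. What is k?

Set n(3n−2) = 2821, giving 3n² − 2n − 2821 = 0.
The discriminant is 4 + 12·2821 = 33856, and √33856 = 184.
So n = (2 + 184) / 6 = 186/6 = 31.

31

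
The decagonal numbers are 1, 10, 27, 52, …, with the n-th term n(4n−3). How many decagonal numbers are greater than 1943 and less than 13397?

The n-th decagonal number is n(4n−3).
Smallest index with value > 1943: n = 23 (giving 2047).
Largest index with value < 13397: n = 58 (giving 13282).
Indices 23 through 58: 36 terms.

36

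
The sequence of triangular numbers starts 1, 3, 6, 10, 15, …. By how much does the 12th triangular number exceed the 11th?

12

Consecutive triangular numbers differ by n: T_{12} − T_{11} = 12.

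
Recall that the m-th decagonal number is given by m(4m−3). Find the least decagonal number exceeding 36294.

Solve n(4n−3) > 36294 for integer n.
The largest n with value ≤ 36294 is 95 (since 35815 ≤ 36294 < 36576), so the first above is n = 96, value 36576.

36576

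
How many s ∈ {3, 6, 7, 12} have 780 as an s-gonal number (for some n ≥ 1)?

2

s = 3: P(3, 39) = 780. ✓
s = 6: P(6, 20) = 780. ✓
s = 7: P(7, 17) = 697 and P(7, 18) = 783; 780 is not s-gonal.
s = 12: P(12, 12) = 672 and P(12, 13) = 793; 780 is not s-gonal.
Hits: s ∈ {3, 6} → 2.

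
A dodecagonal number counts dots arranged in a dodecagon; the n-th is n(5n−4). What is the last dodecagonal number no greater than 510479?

Solve n(5n−4) ≤ 510479 for integer n.
n = 319 gives 507529 ≤ 510479, while n = 320 gives 510720 > 510479; so the answer is 507529.

507529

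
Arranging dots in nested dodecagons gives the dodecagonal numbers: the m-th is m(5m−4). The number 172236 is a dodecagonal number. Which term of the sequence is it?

Set n(5n−4) = 172236, giving 5n² − 4n − 172236 = 0.
The discriminant is 16 + 20·172236 = 3444736, and √3444736 = 1856.
So n = (4 + 1856) / 10 = 1860/10 = 186.

186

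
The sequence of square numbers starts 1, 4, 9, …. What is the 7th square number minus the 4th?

7² = 49 and 4² = 16.
Difference: 49 − 16 = 33.

33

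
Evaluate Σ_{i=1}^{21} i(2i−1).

Σ i(2i−1) = 2Σi² − Σi over i = 1..21.
Σi = 231 and Σi² = 3311.
2·3311 − 1·231 = 6391.

6391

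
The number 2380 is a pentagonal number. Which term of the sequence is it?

40

Set n(3n−1)/2 = 2380, giving 3n² − n − 4760 = 0.
The discriminant is 1 + 24·2380 = 57121, and √57121 = 239.
So n = (1 + 239) / 6 = 240/6 = 40.
Check: 40·(3·40 − 1)/2 = 2380. ✓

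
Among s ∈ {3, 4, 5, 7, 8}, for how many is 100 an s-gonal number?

1

s = 3: P(3, 13) = 91 and P(3, 14) = 105; 100 is not s-gonal.
s = 4: P(4, 10) = 100. ✓
s = 5: P(5, 8) = 92 and P(5, 9) = 117; 100 is not s-gonal.
s = 7: P(7, 6) = 81 and P(7, 7) = 112; 100 is not s-gonal.
s = 8: P(8, 6) = 96 and P(8, 7) = 133; 100 is not s-gonal.
Hits: s ∈ {4} → 1.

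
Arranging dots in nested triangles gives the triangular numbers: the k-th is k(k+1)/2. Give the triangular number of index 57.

The 57th triangular number is n(n+1)/2 with n = 57.
57·58/2 = 3306/2 = 1653.

1653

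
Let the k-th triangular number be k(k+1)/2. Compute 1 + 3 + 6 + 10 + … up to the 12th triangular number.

Σ i(i+1)/2 = (Σi² + Σi) / 2 over i = 1..12.
Σi = 78 and Σi² = 650.
(1·650 + 1·78) / 2 = 728/2 = 364.

364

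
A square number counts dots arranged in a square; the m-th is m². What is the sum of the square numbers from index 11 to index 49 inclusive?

40040

Σ_{i=11}^{49} i² = 40425 − 385 = 40040.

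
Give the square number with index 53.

2809

53² = 2809.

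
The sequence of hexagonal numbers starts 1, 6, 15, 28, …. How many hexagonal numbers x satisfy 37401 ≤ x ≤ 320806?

264

The n-th hexagonal number is n(2n−1).
Smallest index with value ≥ 37401: n = 137 (giving 37401).
Largest index with value ≤ 320806: n = 400 (giving 319600).
Indices 137 through 400: 264 terms.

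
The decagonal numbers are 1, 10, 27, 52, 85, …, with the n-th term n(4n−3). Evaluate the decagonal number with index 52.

The 52nd decagonal number is n(4n−3) with n = 52.
52·(4·52 − 3) = 52·205 = 10660.

10660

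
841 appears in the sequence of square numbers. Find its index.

29

We need n² = 841, so n = √841 = 29.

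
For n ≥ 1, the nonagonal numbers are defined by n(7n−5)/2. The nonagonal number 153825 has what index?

210

Set n(7n−5)/2 = 153825, giving 7n² − 5n − 307650 = 0.
The discriminant is 25 + 56·153825 = 8614225, and √8614225 = 2935.
So n = (5 + 2935) / 14 = 2940/14 = 210.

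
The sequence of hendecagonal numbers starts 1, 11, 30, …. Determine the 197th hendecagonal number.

The 197th hendecagonal number is n(9n−7)/2 with n = 197.
197·(9·197 − 7)/2 = 197·1766/2 = 197·883 = 173951.

173951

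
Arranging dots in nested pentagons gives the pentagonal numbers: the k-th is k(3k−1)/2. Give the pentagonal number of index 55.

4510

55·(3·55 − 1)/2 = 55·164/2 = 55·82 = 4510.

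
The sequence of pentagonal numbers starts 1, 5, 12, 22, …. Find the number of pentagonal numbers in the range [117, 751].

14

The n-th pentagonal number is n(3n−1)/2.
Smallest index with value ≥ 117: n = 9 (giving 117).
Largest index with value ≤ 751: n = 22 (giving 715).
Indices 9 through 22: 14 terms.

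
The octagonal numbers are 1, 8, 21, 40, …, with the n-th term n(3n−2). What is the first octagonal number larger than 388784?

Solve n(3n−2) > 388784 for integer n.
The largest n with value ≤ 388784 is 360 (since 388080 ≤ 388784 < 390241), so the first above is n = 361, value 390241.

390241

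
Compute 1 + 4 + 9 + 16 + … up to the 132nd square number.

Σ_{i=1}^{132} i² = 132·133·265/6 = 775390.

775390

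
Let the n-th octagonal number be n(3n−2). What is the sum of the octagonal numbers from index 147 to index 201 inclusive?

5017980

Σ i(3i−2) = 3Σi² − 2Σi over i = 147..201.
Σi = 20301 − 10731 = 9570 and Σi² = 2727101 − 1048061 = 1679040.
3·1679040 − 2·9570 = 5017980.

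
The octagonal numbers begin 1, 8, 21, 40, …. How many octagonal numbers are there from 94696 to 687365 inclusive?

302

The n-th octagonal number is n(3n−2).
Smallest index with value ≥ 94696: n = 178 (giving 94696).
Largest index with value ≤ 687365: n = 479 (giving 687365).
Indices 178 through 479: 302 terms.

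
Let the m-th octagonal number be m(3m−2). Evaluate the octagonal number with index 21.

The 21st octagonal number is n(3n−2) with n = 21.
21·(3·21 − 2) = 21·61 = 1281.

1281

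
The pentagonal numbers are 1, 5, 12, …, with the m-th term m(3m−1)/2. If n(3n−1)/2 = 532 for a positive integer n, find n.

19

Set n(3n−1)/2 = 532, giving 3n² − n − 1064 = 0.
The discriminant is 1 + 24·532 = 12769, and √12769 = 113.
So n = (1 + 113) / 6 = 114/6 = 19.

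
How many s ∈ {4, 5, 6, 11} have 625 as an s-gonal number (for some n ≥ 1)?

1

s = 4: P(4, 25) = 625. ✓
s = 5: P(5, 20) = 590 and P(5, 21) = 651; 625 is not s-gonal.
s = 6: P(6, 17) = 561 and P(6, 18) = 630; 625 is not s-gonal.
s = 11: P(11, 12) = 606 and P(11, 13) = 715; 625 is not s-gonal.
Hits: s ∈ {4} → 1.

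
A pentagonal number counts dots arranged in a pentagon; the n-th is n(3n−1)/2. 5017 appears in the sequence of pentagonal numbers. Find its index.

Set n(3n−1)/2 = 5017, giving 3n² − n − 10034 = 0.
The discriminant is 1 + 24·5017 = 120409, and √120409 = 347.
So n = (1 + 347) / 6 = 348/6 = 58.

58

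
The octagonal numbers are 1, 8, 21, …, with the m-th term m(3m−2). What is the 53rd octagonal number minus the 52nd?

313

Consecutive octagonal numbers differ by 6n − 5: here 6·53 − 5 = 313.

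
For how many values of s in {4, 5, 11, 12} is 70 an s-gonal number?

s = 4: P(4, 8) = 64 and P(4, 9) = 81; 70 is not s-gonal.
s = 5: P(5, 7) = 70. ✓
s = 11: P(11, 4) = 58 and P(11, 5) = 95; 70 is not s-gonal.
s = 12: P(12, 4) = 64 and P(12, 5) = 105; 70 is not s-gonal.
Hits: s ∈ {5} → 1.

1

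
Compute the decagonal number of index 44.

7612

The 44th decagonal number is n(4n−3) with n = 44.
44·(4·44 − 3) = 44·173 = 7612.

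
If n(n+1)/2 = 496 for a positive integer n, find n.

Set n(n+1)/2 = 496, giving n² + n − 992 = 0.
So n = (-1 + 63) / 2 = 62/2 = 31.

31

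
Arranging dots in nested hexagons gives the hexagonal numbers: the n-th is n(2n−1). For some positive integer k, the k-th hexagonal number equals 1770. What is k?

Set n(2n−1) = 1770, giving 2n² − n − 1770 = 0.
So n = (1 + 119) / 4 = 120/4 = 30.

30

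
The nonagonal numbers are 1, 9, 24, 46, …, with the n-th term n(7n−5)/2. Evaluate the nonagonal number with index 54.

10071

The 54th nonagonal number is n(7n−5)/2 with n = 54.
54·(7·54 − 5)/2 = 54·373/2 = 10071.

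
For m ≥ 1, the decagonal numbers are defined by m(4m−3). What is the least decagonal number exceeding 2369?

Solve n(4n−3) > 2369 for integer n.
The largest n with value ≤ 2369 is 24 (since 2232 ≤ 2369 < 2425), so the first above is n = 25, value 2425.

2425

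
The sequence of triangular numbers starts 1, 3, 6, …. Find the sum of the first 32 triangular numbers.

Σ i(i+1)/2 = (Σi² + Σi) / 2 over i = 1..32.
Σi = 528 and Σi² = 11440.
(1·11440 + 1·528) / 2 = 11968/2 = 5984.

5984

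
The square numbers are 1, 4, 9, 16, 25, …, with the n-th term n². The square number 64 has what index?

We need n² = 64, so n = √64 = 8.
Check: 8² = 64. ✓

8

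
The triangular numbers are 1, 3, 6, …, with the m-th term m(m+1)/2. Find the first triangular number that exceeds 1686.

Solve n(n+1)/2 > 1686 for integer n.
The largest n with value ≤ 1686 is 57 (since 1653 ≤ 1686 < 1711), so the first above is n = 58, value 1711.

1711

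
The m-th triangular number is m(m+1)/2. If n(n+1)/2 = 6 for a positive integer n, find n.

3

Set n(n+1)/2 = 6, giving n² + n − 12 = 0.
The discriminant is 1 + 8·6 = 49, and √49 = 7.
So n = (-1 + 7) / 2 = 6/2 = 3.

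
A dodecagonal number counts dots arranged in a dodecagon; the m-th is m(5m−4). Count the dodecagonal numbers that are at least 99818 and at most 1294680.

368

The n-th dodecagonal number is n(5n−4).
Smallest index with value ≥ 99818: n = 142 (giving 100252).
Largest index with value ≤ 1294680: n = 509 (giving 1293369).
Indices 142 through 509: 368 terms.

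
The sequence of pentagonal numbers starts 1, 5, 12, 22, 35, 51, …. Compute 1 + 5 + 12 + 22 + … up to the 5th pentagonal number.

75

Σ i(3i−1)/2 = (3Σi² − Σi) / 2 over i = 1..5.
Σi = 15 and Σi² = 55.
(3·55 − 1·15) / 2 = 150/2 = 75.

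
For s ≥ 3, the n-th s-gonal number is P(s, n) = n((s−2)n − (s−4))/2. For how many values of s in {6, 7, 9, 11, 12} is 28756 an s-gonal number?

1

s = 6: P(6, 120) = 28680 and P(6, 121) = 29161; 28756 is not s-gonal.
s = 7: P(7, 107) = 28462 and P(7, 108) = 28998; 28756 is not s-gonal.
s = 9: P(9, 91) = 28756. ✓
s = 11: P(11, 80) = 28520 and P(11, 81) = 29241; 28756 is not s-gonal.
s = 12: P(12, 76) = 28576 and P(12, 77) = 29337; 28756 is not s-gonal.
Hits: s ∈ {9} → 1.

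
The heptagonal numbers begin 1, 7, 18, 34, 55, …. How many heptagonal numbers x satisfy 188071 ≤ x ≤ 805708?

294

The n-th heptagonal number is n(5n−3)/2.
Smallest index with value ≥ 188071: n = 275 (giving 188650).
Largest index with value ≤ 805708: n = 568 (giving 805708).
Indices 275 through 568: 294 terms.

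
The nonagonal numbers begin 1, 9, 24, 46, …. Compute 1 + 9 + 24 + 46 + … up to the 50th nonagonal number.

Σ i(7i−5)/2 = (7Σi² − 5Σi) / 2 over i = 1..50.
Σi = 1275 and Σi² = 42925.
(7·42925 − 5·1275) / 2 = 294100/2 = 147050.

147050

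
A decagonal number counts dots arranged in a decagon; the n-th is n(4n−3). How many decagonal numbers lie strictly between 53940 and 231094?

The n-th decagonal number is n(4n−3).
Smallest index with value > 53940: n = 117 (giving 54405).
Largest index with value < 231094: n = 240 (giving 229680).
Indices 117 through 240: 124 terms.

124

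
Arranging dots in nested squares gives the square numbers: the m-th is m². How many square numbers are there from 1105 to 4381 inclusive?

33

The n-th square number is n².
Smallest index with value ≥ 1105: n = 34 (giving 1156).
Largest index with value ≤ 4381: n = 66 (giving 4356).
Indices 34 through 66: 33 terms.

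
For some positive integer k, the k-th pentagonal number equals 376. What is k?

Set n(3n−1)/2 = 376, giving 3n² − n − 752 = 0.
So n = (1 + 95) / 6 = 96/6 = 16.

16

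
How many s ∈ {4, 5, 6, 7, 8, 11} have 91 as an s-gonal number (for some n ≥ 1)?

s = 4: P(4, 9) = 81 and P(4, 10) = 100; 91 is not s-gonal.
s = 5: P(5, 7) = 70 and P(5, 8) = 92; 91 is not s-gonal.
s = 6: P(6, 7) = 91. ✓
s = 7: P(7, 6) = 81 and P(7, 7) = 112; 91 is not s-gonal.
s = 8: P(8, 5) = 65 and P(8, 6) = 96; 91 is not s-gonal.
s = 11: P(11, 4) = 58 and P(11, 5) = 95; 91 is not s-gonal.
Hits: s ∈ {6} → 1.

1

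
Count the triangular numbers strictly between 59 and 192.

The n-th triangular number is n(n+1)/2.
Smallest index with value > 59: n = 11 (giving 66).
Largest index with value < 192: n = 19 (giving 190).
Indices 11 through 19: 9 terms.

9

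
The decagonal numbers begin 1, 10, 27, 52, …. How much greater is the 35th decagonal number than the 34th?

273

Consecutive decagonal numbers differ by 8n − 7: here 8·35 − 7 = 273.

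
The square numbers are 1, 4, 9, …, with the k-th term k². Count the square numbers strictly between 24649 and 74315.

115

The n-th square number is n².
Smallest index with value > 24649: n = 158 (giving 24964).
Largest index with value < 74315: n = 272 (giving 73984).
Indices 158 through 272: 115 terms.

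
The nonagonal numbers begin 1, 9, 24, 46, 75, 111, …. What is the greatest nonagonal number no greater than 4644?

Solve n(7n−5)/2 ≤ 4644 for integer n.
n = 36 gives 4446 ≤ 4644, while n = 37 gives 4699 > 4644; so the answer is 4446.

4446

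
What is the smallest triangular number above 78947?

79003

Solve n(n+1)/2 > 78947 for integer n.
The largest n with value ≤ 78947 is 396 (since 78606 ≤ 78947 < 79003), so the first above is n = 397, value 79003.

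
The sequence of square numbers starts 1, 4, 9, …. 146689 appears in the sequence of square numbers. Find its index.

383

We need n² = 146689, so n = √146689 = 383.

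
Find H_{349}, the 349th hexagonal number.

349·(2·349 − 1) = 349·697 = 243253.

243253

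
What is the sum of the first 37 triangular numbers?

9139

Σ i(i+1)/2 = (Σi² + Σi) / 2 over i = 1..37.
Σi = 703 and Σi² = 17575.
(1·17575 + 1·703) / 2 = 18278/2 = 9139.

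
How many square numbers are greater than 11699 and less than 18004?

26

The n-th square number is n².
Smallest index with value > 11699: n = 109 (giving 11881).
Largest index with value < 18004: n = 134 (giving 17956).
Indices 109 through 134: 26 terms.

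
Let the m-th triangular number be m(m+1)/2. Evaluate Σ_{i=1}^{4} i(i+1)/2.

20

Σ i(i+1)/2 = (Σi² + Σi) / 2 over i = 1..4.
Σi = 10 and Σi² = 30.
(1·30 + 1·10) / 2 = 40/2 = 20.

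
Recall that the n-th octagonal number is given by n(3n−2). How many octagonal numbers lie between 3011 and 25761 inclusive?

61

The n-th octagonal number is n(3n−2).
Smallest index with value ≥ 3011: n = 33 (giving 3201).
Largest index with value ≤ 25761: n = 93 (giving 25761).
Indices 33 through 93: 61 terms.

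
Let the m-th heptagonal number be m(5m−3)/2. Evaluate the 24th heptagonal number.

1404

The 24th heptagonal number is n(5n−3)/2 with n = 24.
24·(5·24 − 3)/2 = 24·117/2 = 1404.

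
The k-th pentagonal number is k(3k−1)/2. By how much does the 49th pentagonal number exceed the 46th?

49·(3·49 − 1)/2 = 3577 and 46·(3·46 − 1)/2 = 3151.
Difference: 3577 − 3151 = 426.

426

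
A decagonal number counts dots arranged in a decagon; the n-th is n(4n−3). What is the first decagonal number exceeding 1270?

1387

Solve n(4n−3) > 1270 for integer n.
The largest n with value ≤ 1270 is 18 (since 1242 ≤ 1270 < 1387), so the first above is n = 19, value 1387.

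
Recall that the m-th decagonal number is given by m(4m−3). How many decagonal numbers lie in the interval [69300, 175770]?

79

The n-th decagonal number is n(4n−3).
Smallest index with value ≥ 69300: n = 132 (giving 69300).
Largest index with value ≤ 175770: n = 210 (giving 175770).
Indices 132 through 210: 79 terms.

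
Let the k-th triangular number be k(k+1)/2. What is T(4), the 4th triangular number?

4·5/2 = 20/2 = 10.

10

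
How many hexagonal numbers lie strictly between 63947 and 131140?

77

The n-th hexagonal number is n(2n−1).
Smallest index with value > 63947: n = 180 (giving 64620).
Largest index with value < 131140: n = 256 (giving 130816).
Indices 180 through 256: 77 terms.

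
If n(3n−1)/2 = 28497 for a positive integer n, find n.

Set n(3n−1)/2 = 28497, giving 3n² − n − 56994 = 0.
The discriminant is 1 + 24·28497 = 683929, and √683929 = 827.
So n = (1 + 827) / 6 = 828/6 = 138.

138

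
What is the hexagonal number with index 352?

The 352nd hexagonal number is n(2n−1) with n = 352.
352·(2·352 − 1) = 352·703 = 247456.

247456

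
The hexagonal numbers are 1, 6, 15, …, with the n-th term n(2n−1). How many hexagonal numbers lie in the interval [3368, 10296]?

31

The n-th hexagonal number is n(2n−1).
Smallest index with value ≥ 3368: n = 42 (giving 3486).
Largest index with value ≤ 10296: n = 72 (giving 10296).
Indices 42 through 72: 31 terms.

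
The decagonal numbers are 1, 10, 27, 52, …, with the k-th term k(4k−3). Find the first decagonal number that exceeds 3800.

Solve n(4n−3) > 3800 for integer n.
The largest n with value ≤ 3800 is 31 (since 3751 ≤ 3800 < 4000), so the first above is n = 32, value 4000.

4000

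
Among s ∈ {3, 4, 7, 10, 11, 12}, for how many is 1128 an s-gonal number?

s = 3: P(3, 47) = 1128. ✓
s = 4: P(4, 33) = 1089 and P(4, 34) = 1156; 1128 is not s-gonal.
s = 7: P(7, 21) = 1071 and P(7, 22) = 1177; 1128 is not s-gonal.
s = 10: P(10, 17) = 1105 and P(10, 18) = 1242; 1128 is not s-gonal.
s = 11: P(11, 16) = 1096 and P(11, 17) = 1241; 1128 is not s-gonal.
s = 12: P(12, 15) = 1065 and P(12, 16) = 1216; 1128 is not s-gonal.
Hits: s ∈ {3} → 1.

1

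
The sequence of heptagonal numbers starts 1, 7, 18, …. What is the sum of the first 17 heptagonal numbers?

Σ i(5i−3)/2 = (5Σi² − 3Σi) / 2 over i = 1..17.
Σi = 153 and Σi² = 1785.
(5·1785 − 3·153) / 2 = 8466/2 = 4233.

4233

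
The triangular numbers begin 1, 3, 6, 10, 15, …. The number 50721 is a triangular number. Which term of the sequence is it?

318

Set n(n+1)/2 = 50721, giving n² + n − 101442 = 0.
The discriminant is 1 + 8·50721 = 405769, and √405769 = 637.
So n = (-1 + 637) / 2 = 636/2 = 318.
Check: 318·319/2 = 50721. ✓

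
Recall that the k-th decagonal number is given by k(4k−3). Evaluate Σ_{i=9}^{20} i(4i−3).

10142

Σ i(4i−3) = 4Σi² − 3Σi over i = 9..20.
Σi = 210 − 36 = 174 and Σi² = 2870 − 204 = 2666.
4·2666 − 3·174 = 10142.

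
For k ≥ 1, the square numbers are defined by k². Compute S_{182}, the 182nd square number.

33124

The 182nd square number is n² with n = 182.
182² = 33124.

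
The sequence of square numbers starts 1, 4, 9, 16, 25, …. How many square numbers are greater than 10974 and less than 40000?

95

The n-th square number is n².
Smallest index with value > 10974: n = 105 (giving 11025).
Largest index with value < 40000: n = 199 (giving 39601).
Indices 105 through 199: 95 terms.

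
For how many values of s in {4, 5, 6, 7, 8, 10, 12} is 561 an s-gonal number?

2

s = 4: P(4, 23) = 529 and P(4, 24) = 576; 561 is not s-gonal.
s = 5: P(5, 19) = 532 and P(5, 20) = 590; 561 is not s-gonal.
s = 6: P(6, 17) = 561. ✓
s = 7: P(7, 15) = 540 and P(7, 16) = 616; 561 is not s-gonal.
s = 8: P(8, 14) = 560 and P(8, 15) = 645; 561 is not s-gonal.
s = 10: P(10, 12) = 540 and P(10, 13) = 637; 561 is not s-gonal.
s = 12: P(12, 11) = 561. ✓
Hits: s ∈ {6, 12} → 2.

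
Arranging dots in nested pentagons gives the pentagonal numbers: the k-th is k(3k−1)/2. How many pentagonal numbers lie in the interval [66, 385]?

The n-th pentagonal number is n(3n−1)/2.
Smallest index with value ≥ 66: n = 7 (giving 70).
Largest index with value ≤ 385: n = 16 (giving 376).
Indices 7 through 16: 10 terms.

10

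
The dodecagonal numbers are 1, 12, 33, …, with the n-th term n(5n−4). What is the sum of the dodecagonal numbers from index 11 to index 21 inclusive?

13926

Σ i(5i−4) = 5Σi² − 4Σi over i = 11..21.
Σi = 231 − 55 = 176 and Σi² = 3311 − 385 = 2926.
5·2926 − 4·176 = 13926.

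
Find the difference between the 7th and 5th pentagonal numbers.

35

7·(3·7 − 1)/2 = 70 and 5·(3·5 − 1)/2 = 35.
Difference: 70 − 35 = 35.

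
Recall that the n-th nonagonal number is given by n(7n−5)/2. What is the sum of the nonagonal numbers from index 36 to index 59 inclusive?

190700

Σ i(7i−5)/2 = (7Σi² − 5Σi) / 2 over i = 36..59.
Σi = 1770 − 630 = 1140 and Σi² = 70210 − 14910 = 55300.
(7·55300 − 5·1140) / 2 = 381400/2 = 190700.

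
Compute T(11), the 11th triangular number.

11·12/2 = 132/2 = 66.

66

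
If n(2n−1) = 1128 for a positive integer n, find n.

Set n(2n−1) = 1128, giving 2n² − n − 1128 = 0.
The discriminant is 1 + 8·1128 = 9025, and √9025 = 95.
So n = (1 + 95) / 4 = 96/4 = 24.

24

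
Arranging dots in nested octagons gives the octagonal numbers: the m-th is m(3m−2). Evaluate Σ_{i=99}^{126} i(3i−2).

1062306

Σ i(3i−2) = 3Σi² − 2Σi over i = 99..126.
Σi = 8001 − 4851 = 3150 and Σi² = 674751 − 318549 = 356202.
3·356202 − 2·3150 = 1062306.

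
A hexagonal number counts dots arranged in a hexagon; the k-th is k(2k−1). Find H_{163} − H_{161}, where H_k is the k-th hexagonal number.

1294

163·(2·163 − 1) = 52975 and 161·(2·161 − 1) = 51681.
Difference: 52975 − 51681 = 1294.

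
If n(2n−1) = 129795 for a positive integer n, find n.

Set n(2n−1) = 129795, giving 2n² − n − 129795 = 0.
So n = (1 + 1019) / 4 = 1020/4 = 255.
Check: 255·(2·255 − 1) = 129795. ✓

255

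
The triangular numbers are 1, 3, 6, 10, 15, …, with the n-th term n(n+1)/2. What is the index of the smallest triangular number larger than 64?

Solve n(n+1)/2 > 64 for integer n.
The largest n with value ≤ 64 is 10 (since 55 ≤ 64 < 66), so the first above is n = 11, value 66.

11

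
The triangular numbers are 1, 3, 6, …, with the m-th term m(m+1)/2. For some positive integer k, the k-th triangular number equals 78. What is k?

12

Set n(n+1)/2 = 78, giving n² + n − 156 = 0.
So n = (-1 + 25) / 2 = 24/2 = 12.
Check: 12·13/2 = 78. ✓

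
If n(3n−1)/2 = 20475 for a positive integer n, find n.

Set n(3n−1)/2 = 20475, giving 3n² − n − 40950 = 0.
The discriminant is 1 + 24·20475 = 491401, and √491401 = 701.
So n = (1 + 701) / 6 = 702/6 = 117.
Check: 117·(3·117 − 1)/2 = 20475. ✓

117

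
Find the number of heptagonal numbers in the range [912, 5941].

The n-th heptagonal number is n(5n−3)/2.
Smallest index with value ≥ 912: n = 20 (giving 970).
Largest index with value ≤ 5941: n = 49 (giving 5929).
Indices 20 through 49: 30 terms.

30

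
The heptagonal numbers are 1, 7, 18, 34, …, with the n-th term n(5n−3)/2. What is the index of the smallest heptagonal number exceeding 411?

14

Solve n(5n−3)/2 > 411 for integer n.
The largest n with value ≤ 411 is 13 (since 403 ≤ 411 < 469), so the first above is n = 14, value 469.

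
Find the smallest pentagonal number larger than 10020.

Solve n(3n−1)/2 > 10020 for integer n.
The largest n with value ≤ 10020 is 81 (since 9801 ≤ 10020 < 10045), so the first above is n = 82, value 10045.

10045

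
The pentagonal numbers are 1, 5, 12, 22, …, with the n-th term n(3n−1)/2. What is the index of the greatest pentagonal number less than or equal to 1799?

Solve n(3n−1)/2 ≤ 1799 for integer n.
n = 34 gives 1717 ≤ 1799, while n = 35 gives 1820 > 1799; so the answer is index 34.

34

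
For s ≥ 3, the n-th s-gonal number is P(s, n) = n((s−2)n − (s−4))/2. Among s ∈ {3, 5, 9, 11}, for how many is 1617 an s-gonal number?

1

s = 3: P(3, 56) = 1596 and P(3, 57) = 1653; 1617 is not s-gonal.
s = 5: P(5, 33) = 1617. ✓
s = 9: P(9, 21) = 1491 and P(9, 22) = 1639; 1617 is not s-gonal.
s = 11: P(11, 19) = 1558 and P(11, 20) = 1730; 1617 is not s-gonal.
Hits: s ∈ {5} → 1.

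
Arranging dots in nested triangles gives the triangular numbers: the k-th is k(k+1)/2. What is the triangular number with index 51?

The 51st triangular number is n(n+1)/2 with n = 51.
51·52/2 = 2652/2 = 1326.

1326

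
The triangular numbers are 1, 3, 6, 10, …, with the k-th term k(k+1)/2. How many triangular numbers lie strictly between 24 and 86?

6

The n-th triangular number is n(n+1)/2.
Smallest index with value > 24: n = 7 (giving 28).
Largest index with value < 86: n = 12 (giving 78).
Indices 7 through 12: 6 terms.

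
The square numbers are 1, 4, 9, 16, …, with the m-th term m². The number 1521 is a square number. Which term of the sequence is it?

We need n² = 1521, so n = √1521 = 39.

39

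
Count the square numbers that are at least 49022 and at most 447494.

447

The n-th square number is n².
Smallest index with value ≥ 49022: n = 222 (giving 49284).
Largest index with value ≤ 447494: n = 668 (giving 446224).
Indices 222 through 668: 447 terms.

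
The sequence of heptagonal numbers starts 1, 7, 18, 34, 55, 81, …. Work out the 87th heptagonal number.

18792

The 87th heptagonal number is n(5n−3)/2 with n = 87.
87·(5·87 − 3)/2 = 87·432/2 = 87·216 = 18792.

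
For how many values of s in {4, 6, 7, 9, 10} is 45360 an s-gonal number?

1

s = 4: P(4, 212) = 44944 and P(4, 213) = 45369; 45360 is not s-gonal.
s = 6: P(6, 150) = 44850 and P(6, 151) = 45451; 45360 is not s-gonal.
s = 7: P(7, 135) = 45360. ✓
s = 9: P(9, 114) = 45201 and P(9, 115) = 46000; 45360 is not s-gonal.
s = 10: P(10, 106) = 44626 and P(10, 107) = 45475; 45360 is not s-gonal.
Hits: s ∈ {7} → 1.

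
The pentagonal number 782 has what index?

Set n(3n−1)/2 = 782, giving 3n² − n − 1564 = 0.
The discriminant is 1 + 24·782 = 18769, and √18769 = 137.
So n = (1 + 137) / 6 = 138/6 = 23.

23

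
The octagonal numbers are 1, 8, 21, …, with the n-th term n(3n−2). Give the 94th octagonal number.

26320

94·(3·94 − 2) = 94·280 = 26320.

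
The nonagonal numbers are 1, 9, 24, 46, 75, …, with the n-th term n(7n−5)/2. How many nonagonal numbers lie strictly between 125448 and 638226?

238

The n-th nonagonal number is n(7n−5)/2.
Smallest index with value > 125448: n = 190 (giving 125875).
Largest index with value < 638226: n = 427 (giving 637084).
Indices 190 through 427: 238 terms.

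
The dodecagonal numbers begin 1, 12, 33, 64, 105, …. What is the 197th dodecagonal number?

The 197th dodecagonal number is n(5n−4) with n = 197.
197·(5·197 − 4) = 197·981 = 193257.

193257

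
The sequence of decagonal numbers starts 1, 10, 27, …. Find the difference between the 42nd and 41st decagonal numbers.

Consecutive decagonal numbers differ by 8n − 7: here 8·42 − 7 = 329.

329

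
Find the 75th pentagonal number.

75·(3·75 − 1)/2 = 75·224/2 = 75·112 = 8400.

8400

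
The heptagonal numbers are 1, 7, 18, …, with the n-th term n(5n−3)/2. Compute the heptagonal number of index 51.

The 51st heptagonal number is n(5n−3)/2 with n = 51.
51·(5·51 − 3)/2 = 51·252/2 = 51·126 = 6426.

6426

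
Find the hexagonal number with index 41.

The 41st hexagonal number is n(2n−1) with n = 41.
41·(2·41 − 1) = 41·81 = 3321.

3321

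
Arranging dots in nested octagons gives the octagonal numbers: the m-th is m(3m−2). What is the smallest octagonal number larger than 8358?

8640

Solve n(3n−2) > 8358 for integer n.
The largest n with value ≤ 8358 is 53 (since 8321 ≤ 8358 < 8640), so the first above is n = 54, value 8640.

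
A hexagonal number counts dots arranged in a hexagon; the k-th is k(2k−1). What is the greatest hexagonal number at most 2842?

2701

Solve n(2n−1) ≤ 2842 for integer n.
n = 37 gives 2701 ≤ 2842, while n = 38 gives 2850 > 2842; so the answer is 2701.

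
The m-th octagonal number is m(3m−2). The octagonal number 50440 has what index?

Set n(3n−2) = 50440, giving 3n² − 2n − 50440 = 0.
So n = (2 + 778) / 6 = 780/6 = 130.
Check: 130·(3·130 − 2) = 50440. ✓

130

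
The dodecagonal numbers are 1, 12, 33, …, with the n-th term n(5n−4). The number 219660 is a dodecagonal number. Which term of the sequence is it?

210

Set n(5n−4) = 219660, giving 5n² − 4n − 219660 = 0.
So n = (4 + 2096) / 10 = 2100/10 = 210.
Check: 210·(5·210 − 4) = 219660. ✓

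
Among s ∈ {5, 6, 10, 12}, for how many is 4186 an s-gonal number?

s = 5: P(5, 52) = 4030 and P(5, 53) = 4187; 4186 is not s-gonal.
s = 6: P(6, 46) = 4186. ✓
s = 10: P(10, 32) = 4000 and P(10, 33) = 4257; 4186 is not s-gonal.
s = 12: P(12, 29) = 4089 and P(12, 30) = 4380; 4186 is not s-gonal.
Hits: s ∈ {6} → 1.

1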